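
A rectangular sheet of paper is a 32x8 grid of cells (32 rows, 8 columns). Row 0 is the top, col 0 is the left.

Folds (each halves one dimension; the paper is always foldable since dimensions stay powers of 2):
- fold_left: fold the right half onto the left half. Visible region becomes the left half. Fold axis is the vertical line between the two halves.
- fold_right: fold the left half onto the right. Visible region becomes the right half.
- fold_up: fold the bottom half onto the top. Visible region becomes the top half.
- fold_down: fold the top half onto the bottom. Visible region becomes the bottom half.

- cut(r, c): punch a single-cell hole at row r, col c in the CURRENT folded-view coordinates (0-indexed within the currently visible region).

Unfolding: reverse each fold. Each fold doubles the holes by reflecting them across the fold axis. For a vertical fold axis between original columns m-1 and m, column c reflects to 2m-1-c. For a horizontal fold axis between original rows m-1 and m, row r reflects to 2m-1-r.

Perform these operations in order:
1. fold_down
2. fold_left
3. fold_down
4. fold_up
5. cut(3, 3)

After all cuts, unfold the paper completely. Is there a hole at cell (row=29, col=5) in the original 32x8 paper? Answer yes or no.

Answer: no

Derivation:
Op 1 fold_down: fold axis h@16; visible region now rows[16,32) x cols[0,8) = 16x8
Op 2 fold_left: fold axis v@4; visible region now rows[16,32) x cols[0,4) = 16x4
Op 3 fold_down: fold axis h@24; visible region now rows[24,32) x cols[0,4) = 8x4
Op 4 fold_up: fold axis h@28; visible region now rows[24,28) x cols[0,4) = 4x4
Op 5 cut(3, 3): punch at orig (27,3); cuts so far [(27, 3)]; region rows[24,28) x cols[0,4) = 4x4
Unfold 1 (reflect across h@28): 2 holes -> [(27, 3), (28, 3)]
Unfold 2 (reflect across h@24): 4 holes -> [(19, 3), (20, 3), (27, 3), (28, 3)]
Unfold 3 (reflect across v@4): 8 holes -> [(19, 3), (19, 4), (20, 3), (20, 4), (27, 3), (27, 4), (28, 3), (28, 4)]
Unfold 4 (reflect across h@16): 16 holes -> [(3, 3), (3, 4), (4, 3), (4, 4), (11, 3), (11, 4), (12, 3), (12, 4), (19, 3), (19, 4), (20, 3), (20, 4), (27, 3), (27, 4), (28, 3), (28, 4)]
Holes: [(3, 3), (3, 4), (4, 3), (4, 4), (11, 3), (11, 4), (12, 3), (12, 4), (19, 3), (19, 4), (20, 3), (20, 4), (27, 3), (27, 4), (28, 3), (28, 4)]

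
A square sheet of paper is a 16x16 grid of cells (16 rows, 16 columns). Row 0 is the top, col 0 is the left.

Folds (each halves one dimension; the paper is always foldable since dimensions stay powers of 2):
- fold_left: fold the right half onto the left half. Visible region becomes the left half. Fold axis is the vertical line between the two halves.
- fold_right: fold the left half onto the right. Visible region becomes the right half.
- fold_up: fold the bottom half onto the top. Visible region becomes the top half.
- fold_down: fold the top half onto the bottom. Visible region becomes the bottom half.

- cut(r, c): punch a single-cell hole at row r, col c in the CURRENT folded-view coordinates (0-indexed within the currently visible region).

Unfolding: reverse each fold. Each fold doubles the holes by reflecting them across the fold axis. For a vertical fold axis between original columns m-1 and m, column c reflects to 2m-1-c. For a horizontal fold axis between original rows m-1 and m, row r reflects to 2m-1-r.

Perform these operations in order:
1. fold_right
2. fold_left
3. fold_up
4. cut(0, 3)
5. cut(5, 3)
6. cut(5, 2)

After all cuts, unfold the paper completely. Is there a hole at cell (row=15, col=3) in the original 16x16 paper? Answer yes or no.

Answer: yes

Derivation:
Op 1 fold_right: fold axis v@8; visible region now rows[0,16) x cols[8,16) = 16x8
Op 2 fold_left: fold axis v@12; visible region now rows[0,16) x cols[8,12) = 16x4
Op 3 fold_up: fold axis h@8; visible region now rows[0,8) x cols[8,12) = 8x4
Op 4 cut(0, 3): punch at orig (0,11); cuts so far [(0, 11)]; region rows[0,8) x cols[8,12) = 8x4
Op 5 cut(5, 3): punch at orig (5,11); cuts so far [(0, 11), (5, 11)]; region rows[0,8) x cols[8,12) = 8x4
Op 6 cut(5, 2): punch at orig (5,10); cuts so far [(0, 11), (5, 10), (5, 11)]; region rows[0,8) x cols[8,12) = 8x4
Unfold 1 (reflect across h@8): 6 holes -> [(0, 11), (5, 10), (5, 11), (10, 10), (10, 11), (15, 11)]
Unfold 2 (reflect across v@12): 12 holes -> [(0, 11), (0, 12), (5, 10), (5, 11), (5, 12), (5, 13), (10, 10), (10, 11), (10, 12), (10, 13), (15, 11), (15, 12)]
Unfold 3 (reflect across v@8): 24 holes -> [(0, 3), (0, 4), (0, 11), (0, 12), (5, 2), (5, 3), (5, 4), (5, 5), (5, 10), (5, 11), (5, 12), (5, 13), (10, 2), (10, 3), (10, 4), (10, 5), (10, 10), (10, 11), (10, 12), (10, 13), (15, 3), (15, 4), (15, 11), (15, 12)]
Holes: [(0, 3), (0, 4), (0, 11), (0, 12), (5, 2), (5, 3), (5, 4), (5, 5), (5, 10), (5, 11), (5, 12), (5, 13), (10, 2), (10, 3), (10, 4), (10, 5), (10, 10), (10, 11), (10, 12), (10, 13), (15, 3), (15, 4), (15, 11), (15, 12)]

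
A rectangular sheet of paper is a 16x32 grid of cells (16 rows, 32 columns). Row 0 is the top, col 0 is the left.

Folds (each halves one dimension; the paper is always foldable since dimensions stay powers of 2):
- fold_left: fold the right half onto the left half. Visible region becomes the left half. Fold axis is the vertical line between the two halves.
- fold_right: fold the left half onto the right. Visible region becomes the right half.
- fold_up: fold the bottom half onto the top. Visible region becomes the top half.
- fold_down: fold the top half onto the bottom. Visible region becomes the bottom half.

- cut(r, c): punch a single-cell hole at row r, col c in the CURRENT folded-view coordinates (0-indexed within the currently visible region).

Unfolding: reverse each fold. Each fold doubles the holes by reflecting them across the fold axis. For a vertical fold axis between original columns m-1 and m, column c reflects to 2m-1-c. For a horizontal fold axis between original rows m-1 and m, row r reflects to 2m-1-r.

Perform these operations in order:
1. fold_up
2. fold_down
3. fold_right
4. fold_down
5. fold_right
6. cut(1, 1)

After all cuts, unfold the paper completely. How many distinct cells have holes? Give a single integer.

Answer: 32

Derivation:
Op 1 fold_up: fold axis h@8; visible region now rows[0,8) x cols[0,32) = 8x32
Op 2 fold_down: fold axis h@4; visible region now rows[4,8) x cols[0,32) = 4x32
Op 3 fold_right: fold axis v@16; visible region now rows[4,8) x cols[16,32) = 4x16
Op 4 fold_down: fold axis h@6; visible region now rows[6,8) x cols[16,32) = 2x16
Op 5 fold_right: fold axis v@24; visible region now rows[6,8) x cols[24,32) = 2x8
Op 6 cut(1, 1): punch at orig (7,25); cuts so far [(7, 25)]; region rows[6,8) x cols[24,32) = 2x8
Unfold 1 (reflect across v@24): 2 holes -> [(7, 22), (7, 25)]
Unfold 2 (reflect across h@6): 4 holes -> [(4, 22), (4, 25), (7, 22), (7, 25)]
Unfold 3 (reflect across v@16): 8 holes -> [(4, 6), (4, 9), (4, 22), (4, 25), (7, 6), (7, 9), (7, 22), (7, 25)]
Unfold 4 (reflect across h@4): 16 holes -> [(0, 6), (0, 9), (0, 22), (0, 25), (3, 6), (3, 9), (3, 22), (3, 25), (4, 6), (4, 9), (4, 22), (4, 25), (7, 6), (7, 9), (7, 22), (7, 25)]
Unfold 5 (reflect across h@8): 32 holes -> [(0, 6), (0, 9), (0, 22), (0, 25), (3, 6), (3, 9), (3, 22), (3, 25), (4, 6), (4, 9), (4, 22), (4, 25), (7, 6), (7, 9), (7, 22), (7, 25), (8, 6), (8, 9), (8, 22), (8, 25), (11, 6), (11, 9), (11, 22), (11, 25), (12, 6), (12, 9), (12, 22), (12, 25), (15, 6), (15, 9), (15, 22), (15, 25)]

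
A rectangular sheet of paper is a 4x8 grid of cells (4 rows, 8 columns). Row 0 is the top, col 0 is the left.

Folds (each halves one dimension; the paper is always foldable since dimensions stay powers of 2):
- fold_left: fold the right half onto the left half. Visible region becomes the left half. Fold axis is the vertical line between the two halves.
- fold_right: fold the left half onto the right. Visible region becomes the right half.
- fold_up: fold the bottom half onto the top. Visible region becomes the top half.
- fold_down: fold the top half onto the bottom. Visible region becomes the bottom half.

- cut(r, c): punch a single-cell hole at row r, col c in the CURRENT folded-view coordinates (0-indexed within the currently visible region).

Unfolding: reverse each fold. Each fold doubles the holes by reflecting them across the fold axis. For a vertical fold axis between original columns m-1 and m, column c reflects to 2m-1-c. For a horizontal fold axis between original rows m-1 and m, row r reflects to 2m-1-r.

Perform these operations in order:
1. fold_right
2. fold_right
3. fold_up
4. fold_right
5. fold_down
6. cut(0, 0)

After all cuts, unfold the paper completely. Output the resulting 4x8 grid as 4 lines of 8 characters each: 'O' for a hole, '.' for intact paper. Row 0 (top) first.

Op 1 fold_right: fold axis v@4; visible region now rows[0,4) x cols[4,8) = 4x4
Op 2 fold_right: fold axis v@6; visible region now rows[0,4) x cols[6,8) = 4x2
Op 3 fold_up: fold axis h@2; visible region now rows[0,2) x cols[6,8) = 2x2
Op 4 fold_right: fold axis v@7; visible region now rows[0,2) x cols[7,8) = 2x1
Op 5 fold_down: fold axis h@1; visible region now rows[1,2) x cols[7,8) = 1x1
Op 6 cut(0, 0): punch at orig (1,7); cuts so far [(1, 7)]; region rows[1,2) x cols[7,8) = 1x1
Unfold 1 (reflect across h@1): 2 holes -> [(0, 7), (1, 7)]
Unfold 2 (reflect across v@7): 4 holes -> [(0, 6), (0, 7), (1, 6), (1, 7)]
Unfold 3 (reflect across h@2): 8 holes -> [(0, 6), (0, 7), (1, 6), (1, 7), (2, 6), (2, 7), (3, 6), (3, 7)]
Unfold 4 (reflect across v@6): 16 holes -> [(0, 4), (0, 5), (0, 6), (0, 7), (1, 4), (1, 5), (1, 6), (1, 7), (2, 4), (2, 5), (2, 6), (2, 7), (3, 4), (3, 5), (3, 6), (3, 7)]
Unfold 5 (reflect across v@4): 32 holes -> [(0, 0), (0, 1), (0, 2), (0, 3), (0, 4), (0, 5), (0, 6), (0, 7), (1, 0), (1, 1), (1, 2), (1, 3), (1, 4), (1, 5), (1, 6), (1, 7), (2, 0), (2, 1), (2, 2), (2, 3), (2, 4), (2, 5), (2, 6), (2, 7), (3, 0), (3, 1), (3, 2), (3, 3), (3, 4), (3, 5), (3, 6), (3, 7)]

Answer: OOOOOOOO
OOOOOOOO
OOOOOOOO
OOOOOOOO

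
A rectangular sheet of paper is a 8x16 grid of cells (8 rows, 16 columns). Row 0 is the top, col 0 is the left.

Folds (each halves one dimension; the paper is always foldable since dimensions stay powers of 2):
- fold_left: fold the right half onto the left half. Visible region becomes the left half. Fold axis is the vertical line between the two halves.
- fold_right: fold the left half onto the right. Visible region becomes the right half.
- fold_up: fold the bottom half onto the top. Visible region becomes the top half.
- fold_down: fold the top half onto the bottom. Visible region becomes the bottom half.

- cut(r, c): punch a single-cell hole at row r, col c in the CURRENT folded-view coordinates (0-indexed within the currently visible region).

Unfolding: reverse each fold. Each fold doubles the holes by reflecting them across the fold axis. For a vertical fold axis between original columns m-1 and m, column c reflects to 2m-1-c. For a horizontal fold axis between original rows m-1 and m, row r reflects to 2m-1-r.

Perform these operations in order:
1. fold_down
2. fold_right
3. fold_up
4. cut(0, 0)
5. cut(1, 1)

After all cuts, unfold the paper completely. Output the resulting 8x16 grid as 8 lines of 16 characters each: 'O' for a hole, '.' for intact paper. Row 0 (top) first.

Answer: .......OO.......
......O..O......
......O..O......
.......OO.......
.......OO.......
......O..O......
......O..O......
.......OO.......

Derivation:
Op 1 fold_down: fold axis h@4; visible region now rows[4,8) x cols[0,16) = 4x16
Op 2 fold_right: fold axis v@8; visible region now rows[4,8) x cols[8,16) = 4x8
Op 3 fold_up: fold axis h@6; visible region now rows[4,6) x cols[8,16) = 2x8
Op 4 cut(0, 0): punch at orig (4,8); cuts so far [(4, 8)]; region rows[4,6) x cols[8,16) = 2x8
Op 5 cut(1, 1): punch at orig (5,9); cuts so far [(4, 8), (5, 9)]; region rows[4,6) x cols[8,16) = 2x8
Unfold 1 (reflect across h@6): 4 holes -> [(4, 8), (5, 9), (6, 9), (7, 8)]
Unfold 2 (reflect across v@8): 8 holes -> [(4, 7), (4, 8), (5, 6), (5, 9), (6, 6), (6, 9), (7, 7), (7, 8)]
Unfold 3 (reflect across h@4): 16 holes -> [(0, 7), (0, 8), (1, 6), (1, 9), (2, 6), (2, 9), (3, 7), (3, 8), (4, 7), (4, 8), (5, 6), (5, 9), (6, 6), (6, 9), (7, 7), (7, 8)]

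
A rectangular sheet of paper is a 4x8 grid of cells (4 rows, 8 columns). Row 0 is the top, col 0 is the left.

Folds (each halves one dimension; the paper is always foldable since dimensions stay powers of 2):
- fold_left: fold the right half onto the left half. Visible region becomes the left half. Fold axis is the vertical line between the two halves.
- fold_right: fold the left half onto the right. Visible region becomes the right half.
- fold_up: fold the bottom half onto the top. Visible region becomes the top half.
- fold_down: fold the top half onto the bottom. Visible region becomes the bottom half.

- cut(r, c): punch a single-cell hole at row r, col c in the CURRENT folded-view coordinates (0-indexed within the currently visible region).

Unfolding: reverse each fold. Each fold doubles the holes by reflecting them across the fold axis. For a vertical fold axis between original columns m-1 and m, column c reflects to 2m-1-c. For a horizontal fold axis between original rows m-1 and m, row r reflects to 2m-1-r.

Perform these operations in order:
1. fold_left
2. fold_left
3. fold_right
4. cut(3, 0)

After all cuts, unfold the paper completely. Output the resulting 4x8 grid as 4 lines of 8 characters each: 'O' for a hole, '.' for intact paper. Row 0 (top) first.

Answer: ........
........
........
OOOOOOOO

Derivation:
Op 1 fold_left: fold axis v@4; visible region now rows[0,4) x cols[0,4) = 4x4
Op 2 fold_left: fold axis v@2; visible region now rows[0,4) x cols[0,2) = 4x2
Op 3 fold_right: fold axis v@1; visible region now rows[0,4) x cols[1,2) = 4x1
Op 4 cut(3, 0): punch at orig (3,1); cuts so far [(3, 1)]; region rows[0,4) x cols[1,2) = 4x1
Unfold 1 (reflect across v@1): 2 holes -> [(3, 0), (3, 1)]
Unfold 2 (reflect across v@2): 4 holes -> [(3, 0), (3, 1), (3, 2), (3, 3)]
Unfold 3 (reflect across v@4): 8 holes -> [(3, 0), (3, 1), (3, 2), (3, 3), (3, 4), (3, 5), (3, 6), (3, 7)]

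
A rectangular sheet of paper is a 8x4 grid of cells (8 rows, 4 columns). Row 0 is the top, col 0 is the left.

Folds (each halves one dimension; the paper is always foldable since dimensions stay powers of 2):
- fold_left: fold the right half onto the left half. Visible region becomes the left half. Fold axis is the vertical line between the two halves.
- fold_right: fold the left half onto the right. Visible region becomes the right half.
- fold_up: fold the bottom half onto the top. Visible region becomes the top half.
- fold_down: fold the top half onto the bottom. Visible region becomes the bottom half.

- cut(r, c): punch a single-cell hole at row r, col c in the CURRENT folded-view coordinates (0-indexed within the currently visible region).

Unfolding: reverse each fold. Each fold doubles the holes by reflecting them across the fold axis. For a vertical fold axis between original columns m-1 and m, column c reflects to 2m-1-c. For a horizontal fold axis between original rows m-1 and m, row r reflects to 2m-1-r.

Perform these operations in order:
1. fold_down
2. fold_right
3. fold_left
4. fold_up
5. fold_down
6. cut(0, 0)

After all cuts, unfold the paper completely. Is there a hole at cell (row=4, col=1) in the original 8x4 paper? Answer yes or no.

Answer: yes

Derivation:
Op 1 fold_down: fold axis h@4; visible region now rows[4,8) x cols[0,4) = 4x4
Op 2 fold_right: fold axis v@2; visible region now rows[4,8) x cols[2,4) = 4x2
Op 3 fold_left: fold axis v@3; visible region now rows[4,8) x cols[2,3) = 4x1
Op 4 fold_up: fold axis h@6; visible region now rows[4,6) x cols[2,3) = 2x1
Op 5 fold_down: fold axis h@5; visible region now rows[5,6) x cols[2,3) = 1x1
Op 6 cut(0, 0): punch at orig (5,2); cuts so far [(5, 2)]; region rows[5,6) x cols[2,3) = 1x1
Unfold 1 (reflect across h@5): 2 holes -> [(4, 2), (5, 2)]
Unfold 2 (reflect across h@6): 4 holes -> [(4, 2), (5, 2), (6, 2), (7, 2)]
Unfold 3 (reflect across v@3): 8 holes -> [(4, 2), (4, 3), (5, 2), (5, 3), (6, 2), (6, 3), (7, 2), (7, 3)]
Unfold 4 (reflect across v@2): 16 holes -> [(4, 0), (4, 1), (4, 2), (4, 3), (5, 0), (5, 1), (5, 2), (5, 3), (6, 0), (6, 1), (6, 2), (6, 3), (7, 0), (7, 1), (7, 2), (7, 3)]
Unfold 5 (reflect across h@4): 32 holes -> [(0, 0), (0, 1), (0, 2), (0, 3), (1, 0), (1, 1), (1, 2), (1, 3), (2, 0), (2, 1), (2, 2), (2, 3), (3, 0), (3, 1), (3, 2), (3, 3), (4, 0), (4, 1), (4, 2), (4, 3), (5, 0), (5, 1), (5, 2), (5, 3), (6, 0), (6, 1), (6, 2), (6, 3), (7, 0), (7, 1), (7, 2), (7, 3)]
Holes: [(0, 0), (0, 1), (0, 2), (0, 3), (1, 0), (1, 1), (1, 2), (1, 3), (2, 0), (2, 1), (2, 2), (2, 3), (3, 0), (3, 1), (3, 2), (3, 3), (4, 0), (4, 1), (4, 2), (4, 3), (5, 0), (5, 1), (5, 2), (5, 3), (6, 0), (6, 1), (6, 2), (6, 3), (7, 0), (7, 1), (7, 2), (7, 3)]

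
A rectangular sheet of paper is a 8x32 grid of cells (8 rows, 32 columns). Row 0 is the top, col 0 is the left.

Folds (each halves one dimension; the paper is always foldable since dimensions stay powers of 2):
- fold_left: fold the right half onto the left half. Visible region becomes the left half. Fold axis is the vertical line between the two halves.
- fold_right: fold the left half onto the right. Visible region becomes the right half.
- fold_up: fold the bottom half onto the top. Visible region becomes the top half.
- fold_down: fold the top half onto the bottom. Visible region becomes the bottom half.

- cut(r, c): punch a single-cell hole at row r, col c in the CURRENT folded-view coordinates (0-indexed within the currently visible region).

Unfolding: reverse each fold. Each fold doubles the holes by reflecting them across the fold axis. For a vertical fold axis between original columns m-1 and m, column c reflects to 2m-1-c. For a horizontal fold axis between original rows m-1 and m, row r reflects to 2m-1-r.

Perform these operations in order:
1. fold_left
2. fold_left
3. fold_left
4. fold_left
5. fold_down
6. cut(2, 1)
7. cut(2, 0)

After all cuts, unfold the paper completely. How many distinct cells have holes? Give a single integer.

Answer: 64

Derivation:
Op 1 fold_left: fold axis v@16; visible region now rows[0,8) x cols[0,16) = 8x16
Op 2 fold_left: fold axis v@8; visible region now rows[0,8) x cols[0,8) = 8x8
Op 3 fold_left: fold axis v@4; visible region now rows[0,8) x cols[0,4) = 8x4
Op 4 fold_left: fold axis v@2; visible region now rows[0,8) x cols[0,2) = 8x2
Op 5 fold_down: fold axis h@4; visible region now rows[4,8) x cols[0,2) = 4x2
Op 6 cut(2, 1): punch at orig (6,1); cuts so far [(6, 1)]; region rows[4,8) x cols[0,2) = 4x2
Op 7 cut(2, 0): punch at orig (6,0); cuts so far [(6, 0), (6, 1)]; region rows[4,8) x cols[0,2) = 4x2
Unfold 1 (reflect across h@4): 4 holes -> [(1, 0), (1, 1), (6, 0), (6, 1)]
Unfold 2 (reflect across v@2): 8 holes -> [(1, 0), (1, 1), (1, 2), (1, 3), (6, 0), (6, 1), (6, 2), (6, 3)]
Unfold 3 (reflect across v@4): 16 holes -> [(1, 0), (1, 1), (1, 2), (1, 3), (1, 4), (1, 5), (1, 6), (1, 7), (6, 0), (6, 1), (6, 2), (6, 3), (6, 4), (6, 5), (6, 6), (6, 7)]
Unfold 4 (reflect across v@8): 32 holes -> [(1, 0), (1, 1), (1, 2), (1, 3), (1, 4), (1, 5), (1, 6), (1, 7), (1, 8), (1, 9), (1, 10), (1, 11), (1, 12), (1, 13), (1, 14), (1, 15), (6, 0), (6, 1), (6, 2), (6, 3), (6, 4), (6, 5), (6, 6), (6, 7), (6, 8), (6, 9), (6, 10), (6, 11), (6, 12), (6, 13), (6, 14), (6, 15)]
Unfold 5 (reflect across v@16): 64 holes -> [(1, 0), (1, 1), (1, 2), (1, 3), (1, 4), (1, 5), (1, 6), (1, 7), (1, 8), (1, 9), (1, 10), (1, 11), (1, 12), (1, 13), (1, 14), (1, 15), (1, 16), (1, 17), (1, 18), (1, 19), (1, 20), (1, 21), (1, 22), (1, 23), (1, 24), (1, 25), (1, 26), (1, 27), (1, 28), (1, 29), (1, 30), (1, 31), (6, 0), (6, 1), (6, 2), (6, 3), (6, 4), (6, 5), (6, 6), (6, 7), (6, 8), (6, 9), (6, 10), (6, 11), (6, 12), (6, 13), (6, 14), (6, 15), (6, 16), (6, 17), (6, 18), (6, 19), (6, 20), (6, 21), (6, 22), (6, 23), (6, 24), (6, 25), (6, 26), (6, 27), (6, 28), (6, 29), (6, 30), (6, 31)]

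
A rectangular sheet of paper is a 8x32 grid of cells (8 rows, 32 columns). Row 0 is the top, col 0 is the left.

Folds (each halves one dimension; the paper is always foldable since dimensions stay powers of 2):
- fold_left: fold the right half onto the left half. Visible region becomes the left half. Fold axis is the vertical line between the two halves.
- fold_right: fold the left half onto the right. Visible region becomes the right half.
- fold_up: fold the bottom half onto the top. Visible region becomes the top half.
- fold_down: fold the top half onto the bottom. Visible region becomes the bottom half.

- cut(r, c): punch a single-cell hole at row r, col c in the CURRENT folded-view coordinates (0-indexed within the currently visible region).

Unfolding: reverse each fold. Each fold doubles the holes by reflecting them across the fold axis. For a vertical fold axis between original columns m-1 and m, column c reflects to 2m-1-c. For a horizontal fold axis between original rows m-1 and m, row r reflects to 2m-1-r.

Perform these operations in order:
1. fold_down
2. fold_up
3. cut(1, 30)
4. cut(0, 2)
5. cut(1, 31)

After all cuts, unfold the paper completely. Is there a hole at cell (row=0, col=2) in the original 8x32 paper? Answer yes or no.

Op 1 fold_down: fold axis h@4; visible region now rows[4,8) x cols[0,32) = 4x32
Op 2 fold_up: fold axis h@6; visible region now rows[4,6) x cols[0,32) = 2x32
Op 3 cut(1, 30): punch at orig (5,30); cuts so far [(5, 30)]; region rows[4,6) x cols[0,32) = 2x32
Op 4 cut(0, 2): punch at orig (4,2); cuts so far [(4, 2), (5, 30)]; region rows[4,6) x cols[0,32) = 2x32
Op 5 cut(1, 31): punch at orig (5,31); cuts so far [(4, 2), (5, 30), (5, 31)]; region rows[4,6) x cols[0,32) = 2x32
Unfold 1 (reflect across h@6): 6 holes -> [(4, 2), (5, 30), (5, 31), (6, 30), (6, 31), (7, 2)]
Unfold 2 (reflect across h@4): 12 holes -> [(0, 2), (1, 30), (1, 31), (2, 30), (2, 31), (3, 2), (4, 2), (5, 30), (5, 31), (6, 30), (6, 31), (7, 2)]
Holes: [(0, 2), (1, 30), (1, 31), (2, 30), (2, 31), (3, 2), (4, 2), (5, 30), (5, 31), (6, 30), (6, 31), (7, 2)]

Answer: yes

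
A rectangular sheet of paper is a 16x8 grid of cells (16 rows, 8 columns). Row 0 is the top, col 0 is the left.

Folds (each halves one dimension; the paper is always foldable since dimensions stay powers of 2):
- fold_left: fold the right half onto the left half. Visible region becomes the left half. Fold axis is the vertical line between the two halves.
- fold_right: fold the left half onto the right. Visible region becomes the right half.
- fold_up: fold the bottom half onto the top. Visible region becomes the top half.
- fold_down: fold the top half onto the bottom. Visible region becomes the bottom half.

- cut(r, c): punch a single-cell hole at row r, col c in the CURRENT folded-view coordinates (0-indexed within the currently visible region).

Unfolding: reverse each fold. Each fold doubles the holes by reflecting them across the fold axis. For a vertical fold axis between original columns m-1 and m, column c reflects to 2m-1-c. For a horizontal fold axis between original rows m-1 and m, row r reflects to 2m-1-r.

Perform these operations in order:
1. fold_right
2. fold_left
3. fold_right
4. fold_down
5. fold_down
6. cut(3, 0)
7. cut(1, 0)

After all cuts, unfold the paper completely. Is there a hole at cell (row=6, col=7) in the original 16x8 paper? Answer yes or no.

Answer: no

Derivation:
Op 1 fold_right: fold axis v@4; visible region now rows[0,16) x cols[4,8) = 16x4
Op 2 fold_left: fold axis v@6; visible region now rows[0,16) x cols[4,6) = 16x2
Op 3 fold_right: fold axis v@5; visible region now rows[0,16) x cols[5,6) = 16x1
Op 4 fold_down: fold axis h@8; visible region now rows[8,16) x cols[5,6) = 8x1
Op 5 fold_down: fold axis h@12; visible region now rows[12,16) x cols[5,6) = 4x1
Op 6 cut(3, 0): punch at orig (15,5); cuts so far [(15, 5)]; region rows[12,16) x cols[5,6) = 4x1
Op 7 cut(1, 0): punch at orig (13,5); cuts so far [(13, 5), (15, 5)]; region rows[12,16) x cols[5,6) = 4x1
Unfold 1 (reflect across h@12): 4 holes -> [(8, 5), (10, 5), (13, 5), (15, 5)]
Unfold 2 (reflect across h@8): 8 holes -> [(0, 5), (2, 5), (5, 5), (7, 5), (8, 5), (10, 5), (13, 5), (15, 5)]
Unfold 3 (reflect across v@5): 16 holes -> [(0, 4), (0, 5), (2, 4), (2, 5), (5, 4), (5, 5), (7, 4), (7, 5), (8, 4), (8, 5), (10, 4), (10, 5), (13, 4), (13, 5), (15, 4), (15, 5)]
Unfold 4 (reflect across v@6): 32 holes -> [(0, 4), (0, 5), (0, 6), (0, 7), (2, 4), (2, 5), (2, 6), (2, 7), (5, 4), (5, 5), (5, 6), (5, 7), (7, 4), (7, 5), (7, 6), (7, 7), (8, 4), (8, 5), (8, 6), (8, 7), (10, 4), (10, 5), (10, 6), (10, 7), (13, 4), (13, 5), (13, 6), (13, 7), (15, 4), (15, 5), (15, 6), (15, 7)]
Unfold 5 (reflect across v@4): 64 holes -> [(0, 0), (0, 1), (0, 2), (0, 3), (0, 4), (0, 5), (0, 6), (0, 7), (2, 0), (2, 1), (2, 2), (2, 3), (2, 4), (2, 5), (2, 6), (2, 7), (5, 0), (5, 1), (5, 2), (5, 3), (5, 4), (5, 5), (5, 6), (5, 7), (7, 0), (7, 1), (7, 2), (7, 3), (7, 4), (7, 5), (7, 6), (7, 7), (8, 0), (8, 1), (8, 2), (8, 3), (8, 4), (8, 5), (8, 6), (8, 7), (10, 0), (10, 1), (10, 2), (10, 3), (10, 4), (10, 5), (10, 6), (10, 7), (13, 0), (13, 1), (13, 2), (13, 3), (13, 4), (13, 5), (13, 6), (13, 7), (15, 0), (15, 1), (15, 2), (15, 3), (15, 4), (15, 5), (15, 6), (15, 7)]
Holes: [(0, 0), (0, 1), (0, 2), (0, 3), (0, 4), (0, 5), (0, 6), (0, 7), (2, 0), (2, 1), (2, 2), (2, 3), (2, 4), (2, 5), (2, 6), (2, 7), (5, 0), (5, 1), (5, 2), (5, 3), (5, 4), (5, 5), (5, 6), (5, 7), (7, 0), (7, 1), (7, 2), (7, 3), (7, 4), (7, 5), (7, 6), (7, 7), (8, 0), (8, 1), (8, 2), (8, 3), (8, 4), (8, 5), (8, 6), (8, 7), (10, 0), (10, 1), (10, 2), (10, 3), (10, 4), (10, 5), (10, 6), (10, 7), (13, 0), (13, 1), (13, 2), (13, 3), (13, 4), (13, 5), (13, 6), (13, 7), (15, 0), (15, 1), (15, 2), (15, 3), (15, 4), (15, 5), (15, 6), (15, 7)]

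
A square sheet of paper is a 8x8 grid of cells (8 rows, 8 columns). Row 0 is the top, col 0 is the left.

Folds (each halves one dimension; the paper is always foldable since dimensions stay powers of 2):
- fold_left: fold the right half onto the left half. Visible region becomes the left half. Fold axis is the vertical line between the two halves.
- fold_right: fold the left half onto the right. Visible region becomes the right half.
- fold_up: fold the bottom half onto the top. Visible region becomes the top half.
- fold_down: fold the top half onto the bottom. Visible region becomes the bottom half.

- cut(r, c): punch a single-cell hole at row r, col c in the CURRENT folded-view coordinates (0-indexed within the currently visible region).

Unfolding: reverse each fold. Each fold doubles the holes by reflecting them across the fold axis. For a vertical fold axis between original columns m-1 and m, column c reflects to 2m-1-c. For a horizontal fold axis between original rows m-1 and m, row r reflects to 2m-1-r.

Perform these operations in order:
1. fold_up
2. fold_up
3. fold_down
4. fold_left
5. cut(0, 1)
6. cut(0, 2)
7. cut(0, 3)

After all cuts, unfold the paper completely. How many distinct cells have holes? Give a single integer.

Answer: 48

Derivation:
Op 1 fold_up: fold axis h@4; visible region now rows[0,4) x cols[0,8) = 4x8
Op 2 fold_up: fold axis h@2; visible region now rows[0,2) x cols[0,8) = 2x8
Op 3 fold_down: fold axis h@1; visible region now rows[1,2) x cols[0,8) = 1x8
Op 4 fold_left: fold axis v@4; visible region now rows[1,2) x cols[0,4) = 1x4
Op 5 cut(0, 1): punch at orig (1,1); cuts so far [(1, 1)]; region rows[1,2) x cols[0,4) = 1x4
Op 6 cut(0, 2): punch at orig (1,2); cuts so far [(1, 1), (1, 2)]; region rows[1,2) x cols[0,4) = 1x4
Op 7 cut(0, 3): punch at orig (1,3); cuts so far [(1, 1), (1, 2), (1, 3)]; region rows[1,2) x cols[0,4) = 1x4
Unfold 1 (reflect across v@4): 6 holes -> [(1, 1), (1, 2), (1, 3), (1, 4), (1, 5), (1, 6)]
Unfold 2 (reflect across h@1): 12 holes -> [(0, 1), (0, 2), (0, 3), (0, 4), (0, 5), (0, 6), (1, 1), (1, 2), (1, 3), (1, 4), (1, 5), (1, 6)]
Unfold 3 (reflect across h@2): 24 holes -> [(0, 1), (0, 2), (0, 3), (0, 4), (0, 5), (0, 6), (1, 1), (1, 2), (1, 3), (1, 4), (1, 5), (1, 6), (2, 1), (2, 2), (2, 3), (2, 4), (2, 5), (2, 6), (3, 1), (3, 2), (3, 3), (3, 4), (3, 5), (3, 6)]
Unfold 4 (reflect across h@4): 48 holes -> [(0, 1), (0, 2), (0, 3), (0, 4), (0, 5), (0, 6), (1, 1), (1, 2), (1, 3), (1, 4), (1, 5), (1, 6), (2, 1), (2, 2), (2, 3), (2, 4), (2, 5), (2, 6), (3, 1), (3, 2), (3, 3), (3, 4), (3, 5), (3, 6), (4, 1), (4, 2), (4, 3), (4, 4), (4, 5), (4, 6), (5, 1), (5, 2), (5, 3), (5, 4), (5, 5), (5, 6), (6, 1), (6, 2), (6, 3), (6, 4), (6, 5), (6, 6), (7, 1), (7, 2), (7, 3), (7, 4), (7, 5), (7, 6)]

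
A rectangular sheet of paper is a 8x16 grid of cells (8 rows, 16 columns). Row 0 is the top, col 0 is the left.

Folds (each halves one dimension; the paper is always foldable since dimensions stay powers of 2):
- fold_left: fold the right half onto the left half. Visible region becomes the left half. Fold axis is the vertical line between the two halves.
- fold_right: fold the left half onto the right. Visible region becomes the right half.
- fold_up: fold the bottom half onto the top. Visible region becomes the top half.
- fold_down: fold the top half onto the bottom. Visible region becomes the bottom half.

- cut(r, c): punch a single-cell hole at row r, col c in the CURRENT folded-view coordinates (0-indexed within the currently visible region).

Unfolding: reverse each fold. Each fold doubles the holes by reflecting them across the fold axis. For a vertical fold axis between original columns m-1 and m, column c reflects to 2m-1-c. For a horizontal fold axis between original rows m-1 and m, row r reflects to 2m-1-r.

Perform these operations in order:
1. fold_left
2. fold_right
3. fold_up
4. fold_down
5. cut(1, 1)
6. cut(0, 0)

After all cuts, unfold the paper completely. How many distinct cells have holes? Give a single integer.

Answer: 32

Derivation:
Op 1 fold_left: fold axis v@8; visible region now rows[0,8) x cols[0,8) = 8x8
Op 2 fold_right: fold axis v@4; visible region now rows[0,8) x cols[4,8) = 8x4
Op 3 fold_up: fold axis h@4; visible region now rows[0,4) x cols[4,8) = 4x4
Op 4 fold_down: fold axis h@2; visible region now rows[2,4) x cols[4,8) = 2x4
Op 5 cut(1, 1): punch at orig (3,5); cuts so far [(3, 5)]; region rows[2,4) x cols[4,8) = 2x4
Op 6 cut(0, 0): punch at orig (2,4); cuts so far [(2, 4), (3, 5)]; region rows[2,4) x cols[4,8) = 2x4
Unfold 1 (reflect across h@2): 4 holes -> [(0, 5), (1, 4), (2, 4), (3, 5)]
Unfold 2 (reflect across h@4): 8 holes -> [(0, 5), (1, 4), (2, 4), (3, 5), (4, 5), (5, 4), (6, 4), (7, 5)]
Unfold 3 (reflect across v@4): 16 holes -> [(0, 2), (0, 5), (1, 3), (1, 4), (2, 3), (2, 4), (3, 2), (3, 5), (4, 2), (4, 5), (5, 3), (5, 4), (6, 3), (6, 4), (7, 2), (7, 5)]
Unfold 4 (reflect across v@8): 32 holes -> [(0, 2), (0, 5), (0, 10), (0, 13), (1, 3), (1, 4), (1, 11), (1, 12), (2, 3), (2, 4), (2, 11), (2, 12), (3, 2), (3, 5), (3, 10), (3, 13), (4, 2), (4, 5), (4, 10), (4, 13), (5, 3), (5, 4), (5, 11), (5, 12), (6, 3), (6, 4), (6, 11), (6, 12), (7, 2), (7, 5), (7, 10), (7, 13)]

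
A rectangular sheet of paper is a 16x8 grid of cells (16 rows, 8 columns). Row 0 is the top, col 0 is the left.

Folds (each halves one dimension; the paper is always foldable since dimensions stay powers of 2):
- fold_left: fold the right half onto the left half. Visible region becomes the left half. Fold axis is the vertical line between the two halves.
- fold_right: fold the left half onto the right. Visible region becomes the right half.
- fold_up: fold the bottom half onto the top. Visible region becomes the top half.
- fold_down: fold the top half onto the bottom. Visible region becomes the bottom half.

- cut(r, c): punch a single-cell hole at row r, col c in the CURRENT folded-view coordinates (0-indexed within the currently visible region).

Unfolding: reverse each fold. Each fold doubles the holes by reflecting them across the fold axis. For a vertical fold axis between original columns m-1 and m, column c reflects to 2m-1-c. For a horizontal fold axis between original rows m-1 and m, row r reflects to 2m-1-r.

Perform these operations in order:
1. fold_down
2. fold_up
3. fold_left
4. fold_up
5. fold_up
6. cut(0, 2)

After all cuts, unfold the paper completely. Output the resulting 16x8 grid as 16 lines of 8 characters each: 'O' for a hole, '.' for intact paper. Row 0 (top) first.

Answer: ..O..O..
..O..O..
..O..O..
..O..O..
..O..O..
..O..O..
..O..O..
..O..O..
..O..O..
..O..O..
..O..O..
..O..O..
..O..O..
..O..O..
..O..O..
..O..O..

Derivation:
Op 1 fold_down: fold axis h@8; visible region now rows[8,16) x cols[0,8) = 8x8
Op 2 fold_up: fold axis h@12; visible region now rows[8,12) x cols[0,8) = 4x8
Op 3 fold_left: fold axis v@4; visible region now rows[8,12) x cols[0,4) = 4x4
Op 4 fold_up: fold axis h@10; visible region now rows[8,10) x cols[0,4) = 2x4
Op 5 fold_up: fold axis h@9; visible region now rows[8,9) x cols[0,4) = 1x4
Op 6 cut(0, 2): punch at orig (8,2); cuts so far [(8, 2)]; region rows[8,9) x cols[0,4) = 1x4
Unfold 1 (reflect across h@9): 2 holes -> [(8, 2), (9, 2)]
Unfold 2 (reflect across h@10): 4 holes -> [(8, 2), (9, 2), (10, 2), (11, 2)]
Unfold 3 (reflect across v@4): 8 holes -> [(8, 2), (8, 5), (9, 2), (9, 5), (10, 2), (10, 5), (11, 2), (11, 5)]
Unfold 4 (reflect across h@12): 16 holes -> [(8, 2), (8, 5), (9, 2), (9, 5), (10, 2), (10, 5), (11, 2), (11, 5), (12, 2), (12, 5), (13, 2), (13, 5), (14, 2), (14, 5), (15, 2), (15, 5)]
Unfold 5 (reflect across h@8): 32 holes -> [(0, 2), (0, 5), (1, 2), (1, 5), (2, 2), (2, 5), (3, 2), (3, 5), (4, 2), (4, 5), (5, 2), (5, 5), (6, 2), (6, 5), (7, 2), (7, 5), (8, 2), (8, 5), (9, 2), (9, 5), (10, 2), (10, 5), (11, 2), (11, 5), (12, 2), (12, 5), (13, 2), (13, 5), (14, 2), (14, 5), (15, 2), (15, 5)]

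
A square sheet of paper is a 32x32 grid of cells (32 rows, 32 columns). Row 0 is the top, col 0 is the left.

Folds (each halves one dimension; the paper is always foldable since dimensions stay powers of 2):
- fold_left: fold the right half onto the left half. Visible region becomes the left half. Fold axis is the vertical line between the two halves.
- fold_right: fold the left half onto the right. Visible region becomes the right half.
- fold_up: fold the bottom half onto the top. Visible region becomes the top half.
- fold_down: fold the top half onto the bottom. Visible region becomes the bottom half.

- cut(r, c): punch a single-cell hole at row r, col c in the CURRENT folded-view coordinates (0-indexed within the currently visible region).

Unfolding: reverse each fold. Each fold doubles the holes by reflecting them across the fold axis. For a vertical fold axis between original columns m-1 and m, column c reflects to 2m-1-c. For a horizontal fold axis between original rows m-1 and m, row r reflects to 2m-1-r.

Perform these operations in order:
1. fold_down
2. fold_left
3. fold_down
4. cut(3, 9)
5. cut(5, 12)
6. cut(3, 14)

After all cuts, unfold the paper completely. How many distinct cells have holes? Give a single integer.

Answer: 24

Derivation:
Op 1 fold_down: fold axis h@16; visible region now rows[16,32) x cols[0,32) = 16x32
Op 2 fold_left: fold axis v@16; visible region now rows[16,32) x cols[0,16) = 16x16
Op 3 fold_down: fold axis h@24; visible region now rows[24,32) x cols[0,16) = 8x16
Op 4 cut(3, 9): punch at orig (27,9); cuts so far [(27, 9)]; region rows[24,32) x cols[0,16) = 8x16
Op 5 cut(5, 12): punch at orig (29,12); cuts so far [(27, 9), (29, 12)]; region rows[24,32) x cols[0,16) = 8x16
Op 6 cut(3, 14): punch at orig (27,14); cuts so far [(27, 9), (27, 14), (29, 12)]; region rows[24,32) x cols[0,16) = 8x16
Unfold 1 (reflect across h@24): 6 holes -> [(18, 12), (20, 9), (20, 14), (27, 9), (27, 14), (29, 12)]
Unfold 2 (reflect across v@16): 12 holes -> [(18, 12), (18, 19), (20, 9), (20, 14), (20, 17), (20, 22), (27, 9), (27, 14), (27, 17), (27, 22), (29, 12), (29, 19)]
Unfold 3 (reflect across h@16): 24 holes -> [(2, 12), (2, 19), (4, 9), (4, 14), (4, 17), (4, 22), (11, 9), (11, 14), (11, 17), (11, 22), (13, 12), (13, 19), (18, 12), (18, 19), (20, 9), (20, 14), (20, 17), (20, 22), (27, 9), (27, 14), (27, 17), (27, 22), (29, 12), (29, 19)]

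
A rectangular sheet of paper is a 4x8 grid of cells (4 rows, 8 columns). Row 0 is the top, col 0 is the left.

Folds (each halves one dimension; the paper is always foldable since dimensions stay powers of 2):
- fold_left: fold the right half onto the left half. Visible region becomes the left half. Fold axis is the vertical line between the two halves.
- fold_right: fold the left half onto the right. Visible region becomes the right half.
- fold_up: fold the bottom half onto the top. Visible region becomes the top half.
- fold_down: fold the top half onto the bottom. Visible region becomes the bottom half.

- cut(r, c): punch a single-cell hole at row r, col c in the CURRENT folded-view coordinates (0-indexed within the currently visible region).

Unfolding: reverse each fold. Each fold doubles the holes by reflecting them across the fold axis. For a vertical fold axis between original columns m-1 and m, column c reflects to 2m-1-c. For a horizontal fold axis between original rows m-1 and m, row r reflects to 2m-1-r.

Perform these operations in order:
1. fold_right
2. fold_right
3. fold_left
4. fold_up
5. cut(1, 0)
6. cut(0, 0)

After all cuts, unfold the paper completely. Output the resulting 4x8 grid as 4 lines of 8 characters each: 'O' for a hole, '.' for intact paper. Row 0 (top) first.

Answer: OOOOOOOO
OOOOOOOO
OOOOOOOO
OOOOOOOO

Derivation:
Op 1 fold_right: fold axis v@4; visible region now rows[0,4) x cols[4,8) = 4x4
Op 2 fold_right: fold axis v@6; visible region now rows[0,4) x cols[6,8) = 4x2
Op 3 fold_left: fold axis v@7; visible region now rows[0,4) x cols[6,7) = 4x1
Op 4 fold_up: fold axis h@2; visible region now rows[0,2) x cols[6,7) = 2x1
Op 5 cut(1, 0): punch at orig (1,6); cuts so far [(1, 6)]; region rows[0,2) x cols[6,7) = 2x1
Op 6 cut(0, 0): punch at orig (0,6); cuts so far [(0, 6), (1, 6)]; region rows[0,2) x cols[6,7) = 2x1
Unfold 1 (reflect across h@2): 4 holes -> [(0, 6), (1, 6), (2, 6), (3, 6)]
Unfold 2 (reflect across v@7): 8 holes -> [(0, 6), (0, 7), (1, 6), (1, 7), (2, 6), (2, 7), (3, 6), (3, 7)]
Unfold 3 (reflect across v@6): 16 holes -> [(0, 4), (0, 5), (0, 6), (0, 7), (1, 4), (1, 5), (1, 6), (1, 7), (2, 4), (2, 5), (2, 6), (2, 7), (3, 4), (3, 5), (3, 6), (3, 7)]
Unfold 4 (reflect across v@4): 32 holes -> [(0, 0), (0, 1), (0, 2), (0, 3), (0, 4), (0, 5), (0, 6), (0, 7), (1, 0), (1, 1), (1, 2), (1, 3), (1, 4), (1, 5), (1, 6), (1, 7), (2, 0), (2, 1), (2, 2), (2, 3), (2, 4), (2, 5), (2, 6), (2, 7), (3, 0), (3, 1), (3, 2), (3, 3), (3, 4), (3, 5), (3, 6), (3, 7)]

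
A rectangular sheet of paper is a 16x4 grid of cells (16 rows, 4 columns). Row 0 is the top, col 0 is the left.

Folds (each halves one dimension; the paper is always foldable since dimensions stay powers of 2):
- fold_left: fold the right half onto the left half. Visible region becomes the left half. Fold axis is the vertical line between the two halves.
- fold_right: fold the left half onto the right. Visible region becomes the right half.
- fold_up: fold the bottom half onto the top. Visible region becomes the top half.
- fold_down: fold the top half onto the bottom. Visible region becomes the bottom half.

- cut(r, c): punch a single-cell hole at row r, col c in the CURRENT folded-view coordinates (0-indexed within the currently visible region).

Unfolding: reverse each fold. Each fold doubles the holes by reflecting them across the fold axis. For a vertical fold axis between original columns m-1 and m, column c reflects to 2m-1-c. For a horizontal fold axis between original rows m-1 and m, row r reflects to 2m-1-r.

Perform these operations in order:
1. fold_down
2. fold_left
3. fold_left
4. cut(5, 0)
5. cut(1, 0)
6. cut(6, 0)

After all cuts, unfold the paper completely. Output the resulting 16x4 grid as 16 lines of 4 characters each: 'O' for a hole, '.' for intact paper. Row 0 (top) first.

Op 1 fold_down: fold axis h@8; visible region now rows[8,16) x cols[0,4) = 8x4
Op 2 fold_left: fold axis v@2; visible region now rows[8,16) x cols[0,2) = 8x2
Op 3 fold_left: fold axis v@1; visible region now rows[8,16) x cols[0,1) = 8x1
Op 4 cut(5, 0): punch at orig (13,0); cuts so far [(13, 0)]; region rows[8,16) x cols[0,1) = 8x1
Op 5 cut(1, 0): punch at orig (9,0); cuts so far [(9, 0), (13, 0)]; region rows[8,16) x cols[0,1) = 8x1
Op 6 cut(6, 0): punch at orig (14,0); cuts so far [(9, 0), (13, 0), (14, 0)]; region rows[8,16) x cols[0,1) = 8x1
Unfold 1 (reflect across v@1): 6 holes -> [(9, 0), (9, 1), (13, 0), (13, 1), (14, 0), (14, 1)]
Unfold 2 (reflect across v@2): 12 holes -> [(9, 0), (9, 1), (9, 2), (9, 3), (13, 0), (13, 1), (13, 2), (13, 3), (14, 0), (14, 1), (14, 2), (14, 3)]
Unfold 3 (reflect across h@8): 24 holes -> [(1, 0), (1, 1), (1, 2), (1, 3), (2, 0), (2, 1), (2, 2), (2, 3), (6, 0), (6, 1), (6, 2), (6, 3), (9, 0), (9, 1), (9, 2), (9, 3), (13, 0), (13, 1), (13, 2), (13, 3), (14, 0), (14, 1), (14, 2), (14, 3)]

Answer: ....
OOOO
OOOO
....
....
....
OOOO
....
....
OOOO
....
....
....
OOOO
OOOO
....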